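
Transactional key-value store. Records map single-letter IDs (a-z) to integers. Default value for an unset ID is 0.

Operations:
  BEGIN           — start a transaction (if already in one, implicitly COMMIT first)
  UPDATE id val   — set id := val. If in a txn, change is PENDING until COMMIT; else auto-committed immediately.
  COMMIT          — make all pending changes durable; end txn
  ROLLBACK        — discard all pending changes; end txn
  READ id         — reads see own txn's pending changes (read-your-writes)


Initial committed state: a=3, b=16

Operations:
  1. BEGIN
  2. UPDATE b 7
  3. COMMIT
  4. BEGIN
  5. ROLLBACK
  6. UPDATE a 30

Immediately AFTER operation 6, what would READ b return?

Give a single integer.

Answer: 7

Derivation:
Initial committed: {a=3, b=16}
Op 1: BEGIN: in_txn=True, pending={}
Op 2: UPDATE b=7 (pending; pending now {b=7})
Op 3: COMMIT: merged ['b'] into committed; committed now {a=3, b=7}
Op 4: BEGIN: in_txn=True, pending={}
Op 5: ROLLBACK: discarded pending []; in_txn=False
Op 6: UPDATE a=30 (auto-commit; committed a=30)
After op 6: visible(b) = 7 (pending={}, committed={a=30, b=7})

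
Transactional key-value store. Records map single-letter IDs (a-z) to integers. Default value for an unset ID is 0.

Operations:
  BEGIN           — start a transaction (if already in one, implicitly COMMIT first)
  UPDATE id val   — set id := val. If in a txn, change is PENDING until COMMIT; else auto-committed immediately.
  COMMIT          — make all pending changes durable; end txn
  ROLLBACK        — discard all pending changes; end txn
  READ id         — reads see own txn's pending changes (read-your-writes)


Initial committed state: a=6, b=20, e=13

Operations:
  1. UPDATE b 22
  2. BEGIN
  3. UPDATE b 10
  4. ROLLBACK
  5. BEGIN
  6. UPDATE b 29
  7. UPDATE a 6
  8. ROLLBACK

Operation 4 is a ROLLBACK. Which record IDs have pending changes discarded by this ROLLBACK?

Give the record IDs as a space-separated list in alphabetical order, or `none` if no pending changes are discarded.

Initial committed: {a=6, b=20, e=13}
Op 1: UPDATE b=22 (auto-commit; committed b=22)
Op 2: BEGIN: in_txn=True, pending={}
Op 3: UPDATE b=10 (pending; pending now {b=10})
Op 4: ROLLBACK: discarded pending ['b']; in_txn=False
Op 5: BEGIN: in_txn=True, pending={}
Op 6: UPDATE b=29 (pending; pending now {b=29})
Op 7: UPDATE a=6 (pending; pending now {a=6, b=29})
Op 8: ROLLBACK: discarded pending ['a', 'b']; in_txn=False
ROLLBACK at op 4 discards: ['b']

Answer: b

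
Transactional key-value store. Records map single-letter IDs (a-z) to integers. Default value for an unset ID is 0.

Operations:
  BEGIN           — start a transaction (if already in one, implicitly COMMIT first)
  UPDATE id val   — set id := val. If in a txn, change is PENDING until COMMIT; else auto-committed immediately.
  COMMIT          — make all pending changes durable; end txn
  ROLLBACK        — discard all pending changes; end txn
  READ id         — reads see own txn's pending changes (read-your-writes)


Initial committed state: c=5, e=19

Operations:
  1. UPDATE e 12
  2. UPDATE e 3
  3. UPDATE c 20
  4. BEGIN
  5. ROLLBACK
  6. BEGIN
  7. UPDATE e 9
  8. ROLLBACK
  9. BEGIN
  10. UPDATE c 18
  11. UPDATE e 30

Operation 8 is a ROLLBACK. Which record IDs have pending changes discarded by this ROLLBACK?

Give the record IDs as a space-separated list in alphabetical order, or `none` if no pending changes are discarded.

Initial committed: {c=5, e=19}
Op 1: UPDATE e=12 (auto-commit; committed e=12)
Op 2: UPDATE e=3 (auto-commit; committed e=3)
Op 3: UPDATE c=20 (auto-commit; committed c=20)
Op 4: BEGIN: in_txn=True, pending={}
Op 5: ROLLBACK: discarded pending []; in_txn=False
Op 6: BEGIN: in_txn=True, pending={}
Op 7: UPDATE e=9 (pending; pending now {e=9})
Op 8: ROLLBACK: discarded pending ['e']; in_txn=False
Op 9: BEGIN: in_txn=True, pending={}
Op 10: UPDATE c=18 (pending; pending now {c=18})
Op 11: UPDATE e=30 (pending; pending now {c=18, e=30})
ROLLBACK at op 8 discards: ['e']

Answer: e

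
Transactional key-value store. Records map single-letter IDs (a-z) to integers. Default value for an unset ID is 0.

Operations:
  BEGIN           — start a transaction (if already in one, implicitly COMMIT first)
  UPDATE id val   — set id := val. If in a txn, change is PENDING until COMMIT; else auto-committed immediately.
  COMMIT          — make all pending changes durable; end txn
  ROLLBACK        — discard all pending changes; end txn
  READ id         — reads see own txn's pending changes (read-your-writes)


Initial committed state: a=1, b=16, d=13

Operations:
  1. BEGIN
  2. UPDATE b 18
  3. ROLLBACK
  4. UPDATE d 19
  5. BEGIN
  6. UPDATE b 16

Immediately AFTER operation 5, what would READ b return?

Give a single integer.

Answer: 16

Derivation:
Initial committed: {a=1, b=16, d=13}
Op 1: BEGIN: in_txn=True, pending={}
Op 2: UPDATE b=18 (pending; pending now {b=18})
Op 3: ROLLBACK: discarded pending ['b']; in_txn=False
Op 4: UPDATE d=19 (auto-commit; committed d=19)
Op 5: BEGIN: in_txn=True, pending={}
After op 5: visible(b) = 16 (pending={}, committed={a=1, b=16, d=19})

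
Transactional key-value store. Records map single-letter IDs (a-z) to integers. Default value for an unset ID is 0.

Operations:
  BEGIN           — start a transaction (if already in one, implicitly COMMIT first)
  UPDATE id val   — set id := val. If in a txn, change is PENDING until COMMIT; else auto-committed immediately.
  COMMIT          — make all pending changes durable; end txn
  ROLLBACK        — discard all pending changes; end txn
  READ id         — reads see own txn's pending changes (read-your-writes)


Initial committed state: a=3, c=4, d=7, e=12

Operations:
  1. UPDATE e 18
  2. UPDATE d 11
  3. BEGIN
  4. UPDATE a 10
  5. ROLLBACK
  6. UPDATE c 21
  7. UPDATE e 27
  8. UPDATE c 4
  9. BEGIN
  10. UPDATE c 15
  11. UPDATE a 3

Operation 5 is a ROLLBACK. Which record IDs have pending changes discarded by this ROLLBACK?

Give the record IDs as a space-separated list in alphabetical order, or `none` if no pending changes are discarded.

Initial committed: {a=3, c=4, d=7, e=12}
Op 1: UPDATE e=18 (auto-commit; committed e=18)
Op 2: UPDATE d=11 (auto-commit; committed d=11)
Op 3: BEGIN: in_txn=True, pending={}
Op 4: UPDATE a=10 (pending; pending now {a=10})
Op 5: ROLLBACK: discarded pending ['a']; in_txn=False
Op 6: UPDATE c=21 (auto-commit; committed c=21)
Op 7: UPDATE e=27 (auto-commit; committed e=27)
Op 8: UPDATE c=4 (auto-commit; committed c=4)
Op 9: BEGIN: in_txn=True, pending={}
Op 10: UPDATE c=15 (pending; pending now {c=15})
Op 11: UPDATE a=3 (pending; pending now {a=3, c=15})
ROLLBACK at op 5 discards: ['a']

Answer: a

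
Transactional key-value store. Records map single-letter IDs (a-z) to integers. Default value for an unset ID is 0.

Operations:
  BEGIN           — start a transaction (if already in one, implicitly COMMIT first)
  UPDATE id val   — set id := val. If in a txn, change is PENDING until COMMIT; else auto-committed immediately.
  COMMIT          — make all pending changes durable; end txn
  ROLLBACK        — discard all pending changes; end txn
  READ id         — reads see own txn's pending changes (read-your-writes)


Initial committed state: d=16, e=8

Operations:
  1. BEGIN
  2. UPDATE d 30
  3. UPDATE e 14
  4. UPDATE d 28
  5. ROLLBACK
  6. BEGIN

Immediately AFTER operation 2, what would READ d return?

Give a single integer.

Initial committed: {d=16, e=8}
Op 1: BEGIN: in_txn=True, pending={}
Op 2: UPDATE d=30 (pending; pending now {d=30})
After op 2: visible(d) = 30 (pending={d=30}, committed={d=16, e=8})

Answer: 30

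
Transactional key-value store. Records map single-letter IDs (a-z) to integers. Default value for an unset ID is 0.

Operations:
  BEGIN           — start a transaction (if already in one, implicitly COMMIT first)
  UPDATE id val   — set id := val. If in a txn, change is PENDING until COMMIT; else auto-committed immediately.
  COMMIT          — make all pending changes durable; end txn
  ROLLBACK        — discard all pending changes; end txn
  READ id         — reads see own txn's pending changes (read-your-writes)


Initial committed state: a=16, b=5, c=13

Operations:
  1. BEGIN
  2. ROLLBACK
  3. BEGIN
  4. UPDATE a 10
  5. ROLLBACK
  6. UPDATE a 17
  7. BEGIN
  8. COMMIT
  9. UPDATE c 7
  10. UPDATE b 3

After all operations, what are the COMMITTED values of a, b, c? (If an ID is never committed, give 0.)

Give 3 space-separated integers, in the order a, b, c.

Answer: 17 3 7

Derivation:
Initial committed: {a=16, b=5, c=13}
Op 1: BEGIN: in_txn=True, pending={}
Op 2: ROLLBACK: discarded pending []; in_txn=False
Op 3: BEGIN: in_txn=True, pending={}
Op 4: UPDATE a=10 (pending; pending now {a=10})
Op 5: ROLLBACK: discarded pending ['a']; in_txn=False
Op 6: UPDATE a=17 (auto-commit; committed a=17)
Op 7: BEGIN: in_txn=True, pending={}
Op 8: COMMIT: merged [] into committed; committed now {a=17, b=5, c=13}
Op 9: UPDATE c=7 (auto-commit; committed c=7)
Op 10: UPDATE b=3 (auto-commit; committed b=3)
Final committed: {a=17, b=3, c=7}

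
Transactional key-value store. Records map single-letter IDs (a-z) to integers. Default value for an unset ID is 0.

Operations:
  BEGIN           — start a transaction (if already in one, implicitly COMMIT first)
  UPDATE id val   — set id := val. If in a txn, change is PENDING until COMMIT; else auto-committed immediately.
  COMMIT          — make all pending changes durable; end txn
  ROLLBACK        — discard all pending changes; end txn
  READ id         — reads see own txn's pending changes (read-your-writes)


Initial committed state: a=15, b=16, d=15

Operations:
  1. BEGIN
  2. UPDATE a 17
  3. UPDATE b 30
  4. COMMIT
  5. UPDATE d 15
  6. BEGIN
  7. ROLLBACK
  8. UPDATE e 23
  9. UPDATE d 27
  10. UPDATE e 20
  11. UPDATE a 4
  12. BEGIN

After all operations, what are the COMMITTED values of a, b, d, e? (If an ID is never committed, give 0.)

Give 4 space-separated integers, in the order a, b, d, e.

Answer: 4 30 27 20

Derivation:
Initial committed: {a=15, b=16, d=15}
Op 1: BEGIN: in_txn=True, pending={}
Op 2: UPDATE a=17 (pending; pending now {a=17})
Op 3: UPDATE b=30 (pending; pending now {a=17, b=30})
Op 4: COMMIT: merged ['a', 'b'] into committed; committed now {a=17, b=30, d=15}
Op 5: UPDATE d=15 (auto-commit; committed d=15)
Op 6: BEGIN: in_txn=True, pending={}
Op 7: ROLLBACK: discarded pending []; in_txn=False
Op 8: UPDATE e=23 (auto-commit; committed e=23)
Op 9: UPDATE d=27 (auto-commit; committed d=27)
Op 10: UPDATE e=20 (auto-commit; committed e=20)
Op 11: UPDATE a=4 (auto-commit; committed a=4)
Op 12: BEGIN: in_txn=True, pending={}
Final committed: {a=4, b=30, d=27, e=20}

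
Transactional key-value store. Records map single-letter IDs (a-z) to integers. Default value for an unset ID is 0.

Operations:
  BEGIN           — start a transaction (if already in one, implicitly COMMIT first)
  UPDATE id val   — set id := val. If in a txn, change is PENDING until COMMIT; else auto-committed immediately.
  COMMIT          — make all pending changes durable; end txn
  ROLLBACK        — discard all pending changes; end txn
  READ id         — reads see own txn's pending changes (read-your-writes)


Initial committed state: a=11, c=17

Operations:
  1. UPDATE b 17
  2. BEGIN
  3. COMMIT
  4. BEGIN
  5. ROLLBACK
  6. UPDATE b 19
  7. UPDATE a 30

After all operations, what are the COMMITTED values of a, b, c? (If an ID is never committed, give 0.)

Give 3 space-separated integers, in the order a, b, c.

Initial committed: {a=11, c=17}
Op 1: UPDATE b=17 (auto-commit; committed b=17)
Op 2: BEGIN: in_txn=True, pending={}
Op 3: COMMIT: merged [] into committed; committed now {a=11, b=17, c=17}
Op 4: BEGIN: in_txn=True, pending={}
Op 5: ROLLBACK: discarded pending []; in_txn=False
Op 6: UPDATE b=19 (auto-commit; committed b=19)
Op 7: UPDATE a=30 (auto-commit; committed a=30)
Final committed: {a=30, b=19, c=17}

Answer: 30 19 17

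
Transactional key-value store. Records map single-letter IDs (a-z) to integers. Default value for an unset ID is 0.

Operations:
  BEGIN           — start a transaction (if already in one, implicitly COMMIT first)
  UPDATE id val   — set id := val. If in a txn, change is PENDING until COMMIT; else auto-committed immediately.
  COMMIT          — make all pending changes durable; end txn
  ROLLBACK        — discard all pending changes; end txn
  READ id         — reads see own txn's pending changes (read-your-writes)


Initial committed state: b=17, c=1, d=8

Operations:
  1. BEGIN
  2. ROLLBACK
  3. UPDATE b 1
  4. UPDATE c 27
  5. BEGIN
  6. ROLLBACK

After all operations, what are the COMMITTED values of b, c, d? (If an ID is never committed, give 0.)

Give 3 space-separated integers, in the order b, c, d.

Answer: 1 27 8

Derivation:
Initial committed: {b=17, c=1, d=8}
Op 1: BEGIN: in_txn=True, pending={}
Op 2: ROLLBACK: discarded pending []; in_txn=False
Op 3: UPDATE b=1 (auto-commit; committed b=1)
Op 4: UPDATE c=27 (auto-commit; committed c=27)
Op 5: BEGIN: in_txn=True, pending={}
Op 6: ROLLBACK: discarded pending []; in_txn=False
Final committed: {b=1, c=27, d=8}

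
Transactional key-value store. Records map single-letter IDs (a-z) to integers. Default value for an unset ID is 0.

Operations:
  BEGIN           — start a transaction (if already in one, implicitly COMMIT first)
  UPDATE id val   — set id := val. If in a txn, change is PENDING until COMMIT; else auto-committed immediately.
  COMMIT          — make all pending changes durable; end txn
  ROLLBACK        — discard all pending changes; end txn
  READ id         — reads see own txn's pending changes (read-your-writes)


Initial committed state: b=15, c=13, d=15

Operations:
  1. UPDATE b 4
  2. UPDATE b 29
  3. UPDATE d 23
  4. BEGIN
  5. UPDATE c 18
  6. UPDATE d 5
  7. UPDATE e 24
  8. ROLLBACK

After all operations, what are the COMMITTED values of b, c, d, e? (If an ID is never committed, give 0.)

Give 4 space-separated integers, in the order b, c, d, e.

Initial committed: {b=15, c=13, d=15}
Op 1: UPDATE b=4 (auto-commit; committed b=4)
Op 2: UPDATE b=29 (auto-commit; committed b=29)
Op 3: UPDATE d=23 (auto-commit; committed d=23)
Op 4: BEGIN: in_txn=True, pending={}
Op 5: UPDATE c=18 (pending; pending now {c=18})
Op 6: UPDATE d=5 (pending; pending now {c=18, d=5})
Op 7: UPDATE e=24 (pending; pending now {c=18, d=5, e=24})
Op 8: ROLLBACK: discarded pending ['c', 'd', 'e']; in_txn=False
Final committed: {b=29, c=13, d=23}

Answer: 29 13 23 0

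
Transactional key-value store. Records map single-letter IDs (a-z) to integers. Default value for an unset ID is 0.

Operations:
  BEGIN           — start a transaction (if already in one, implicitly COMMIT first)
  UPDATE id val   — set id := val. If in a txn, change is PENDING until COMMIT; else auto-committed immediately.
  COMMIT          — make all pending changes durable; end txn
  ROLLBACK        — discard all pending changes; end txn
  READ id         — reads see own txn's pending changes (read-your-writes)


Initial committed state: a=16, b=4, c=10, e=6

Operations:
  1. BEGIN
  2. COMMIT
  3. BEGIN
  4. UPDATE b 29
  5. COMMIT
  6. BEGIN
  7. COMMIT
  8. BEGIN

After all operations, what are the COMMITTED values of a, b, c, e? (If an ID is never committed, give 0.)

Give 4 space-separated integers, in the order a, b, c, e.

Initial committed: {a=16, b=4, c=10, e=6}
Op 1: BEGIN: in_txn=True, pending={}
Op 2: COMMIT: merged [] into committed; committed now {a=16, b=4, c=10, e=6}
Op 3: BEGIN: in_txn=True, pending={}
Op 4: UPDATE b=29 (pending; pending now {b=29})
Op 5: COMMIT: merged ['b'] into committed; committed now {a=16, b=29, c=10, e=6}
Op 6: BEGIN: in_txn=True, pending={}
Op 7: COMMIT: merged [] into committed; committed now {a=16, b=29, c=10, e=6}
Op 8: BEGIN: in_txn=True, pending={}
Final committed: {a=16, b=29, c=10, e=6}

Answer: 16 29 10 6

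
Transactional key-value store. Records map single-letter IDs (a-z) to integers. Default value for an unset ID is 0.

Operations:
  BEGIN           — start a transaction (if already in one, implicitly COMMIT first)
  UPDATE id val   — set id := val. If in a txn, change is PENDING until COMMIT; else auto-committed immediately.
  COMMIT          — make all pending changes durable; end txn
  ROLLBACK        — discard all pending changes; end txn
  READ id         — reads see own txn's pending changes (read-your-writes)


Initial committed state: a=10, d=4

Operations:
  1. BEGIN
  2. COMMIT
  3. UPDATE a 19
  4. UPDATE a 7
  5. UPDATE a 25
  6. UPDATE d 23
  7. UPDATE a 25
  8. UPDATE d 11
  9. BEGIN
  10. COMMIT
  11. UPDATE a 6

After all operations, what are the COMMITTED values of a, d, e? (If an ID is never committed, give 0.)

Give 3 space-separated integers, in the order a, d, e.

Answer: 6 11 0

Derivation:
Initial committed: {a=10, d=4}
Op 1: BEGIN: in_txn=True, pending={}
Op 2: COMMIT: merged [] into committed; committed now {a=10, d=4}
Op 3: UPDATE a=19 (auto-commit; committed a=19)
Op 4: UPDATE a=7 (auto-commit; committed a=7)
Op 5: UPDATE a=25 (auto-commit; committed a=25)
Op 6: UPDATE d=23 (auto-commit; committed d=23)
Op 7: UPDATE a=25 (auto-commit; committed a=25)
Op 8: UPDATE d=11 (auto-commit; committed d=11)
Op 9: BEGIN: in_txn=True, pending={}
Op 10: COMMIT: merged [] into committed; committed now {a=25, d=11}
Op 11: UPDATE a=6 (auto-commit; committed a=6)
Final committed: {a=6, d=11}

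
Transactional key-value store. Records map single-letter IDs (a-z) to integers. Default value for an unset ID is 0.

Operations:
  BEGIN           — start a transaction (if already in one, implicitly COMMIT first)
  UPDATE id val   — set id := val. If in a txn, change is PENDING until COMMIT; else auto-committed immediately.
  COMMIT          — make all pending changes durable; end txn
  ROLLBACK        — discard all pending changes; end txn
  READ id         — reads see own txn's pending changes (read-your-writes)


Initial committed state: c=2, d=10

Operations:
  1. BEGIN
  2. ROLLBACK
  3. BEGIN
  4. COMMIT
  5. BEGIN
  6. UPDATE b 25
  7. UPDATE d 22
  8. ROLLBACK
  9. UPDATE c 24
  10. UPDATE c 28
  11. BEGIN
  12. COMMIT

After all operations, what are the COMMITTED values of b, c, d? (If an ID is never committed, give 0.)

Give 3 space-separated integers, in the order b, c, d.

Answer: 0 28 10

Derivation:
Initial committed: {c=2, d=10}
Op 1: BEGIN: in_txn=True, pending={}
Op 2: ROLLBACK: discarded pending []; in_txn=False
Op 3: BEGIN: in_txn=True, pending={}
Op 4: COMMIT: merged [] into committed; committed now {c=2, d=10}
Op 5: BEGIN: in_txn=True, pending={}
Op 6: UPDATE b=25 (pending; pending now {b=25})
Op 7: UPDATE d=22 (pending; pending now {b=25, d=22})
Op 8: ROLLBACK: discarded pending ['b', 'd']; in_txn=False
Op 9: UPDATE c=24 (auto-commit; committed c=24)
Op 10: UPDATE c=28 (auto-commit; committed c=28)
Op 11: BEGIN: in_txn=True, pending={}
Op 12: COMMIT: merged [] into committed; committed now {c=28, d=10}
Final committed: {c=28, d=10}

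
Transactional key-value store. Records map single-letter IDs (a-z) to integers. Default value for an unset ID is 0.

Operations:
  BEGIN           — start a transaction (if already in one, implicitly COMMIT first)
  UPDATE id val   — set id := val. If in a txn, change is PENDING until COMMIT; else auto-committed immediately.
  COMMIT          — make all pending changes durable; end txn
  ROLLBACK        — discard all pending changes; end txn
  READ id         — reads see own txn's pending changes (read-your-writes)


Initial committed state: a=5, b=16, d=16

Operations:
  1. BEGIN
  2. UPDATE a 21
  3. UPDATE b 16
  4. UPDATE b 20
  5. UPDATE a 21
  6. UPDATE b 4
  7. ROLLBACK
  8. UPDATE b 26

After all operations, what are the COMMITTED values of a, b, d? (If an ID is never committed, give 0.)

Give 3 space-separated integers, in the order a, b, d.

Answer: 5 26 16

Derivation:
Initial committed: {a=5, b=16, d=16}
Op 1: BEGIN: in_txn=True, pending={}
Op 2: UPDATE a=21 (pending; pending now {a=21})
Op 3: UPDATE b=16 (pending; pending now {a=21, b=16})
Op 4: UPDATE b=20 (pending; pending now {a=21, b=20})
Op 5: UPDATE a=21 (pending; pending now {a=21, b=20})
Op 6: UPDATE b=4 (pending; pending now {a=21, b=4})
Op 7: ROLLBACK: discarded pending ['a', 'b']; in_txn=False
Op 8: UPDATE b=26 (auto-commit; committed b=26)
Final committed: {a=5, b=26, d=16}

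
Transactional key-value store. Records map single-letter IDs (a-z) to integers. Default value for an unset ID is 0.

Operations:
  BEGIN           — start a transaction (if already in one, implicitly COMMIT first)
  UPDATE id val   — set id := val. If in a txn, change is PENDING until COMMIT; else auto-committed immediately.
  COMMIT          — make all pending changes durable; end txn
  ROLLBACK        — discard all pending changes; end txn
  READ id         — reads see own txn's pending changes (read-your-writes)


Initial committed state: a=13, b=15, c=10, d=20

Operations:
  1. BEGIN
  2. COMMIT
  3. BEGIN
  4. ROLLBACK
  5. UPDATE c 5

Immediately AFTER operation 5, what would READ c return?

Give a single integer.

Initial committed: {a=13, b=15, c=10, d=20}
Op 1: BEGIN: in_txn=True, pending={}
Op 2: COMMIT: merged [] into committed; committed now {a=13, b=15, c=10, d=20}
Op 3: BEGIN: in_txn=True, pending={}
Op 4: ROLLBACK: discarded pending []; in_txn=False
Op 5: UPDATE c=5 (auto-commit; committed c=5)
After op 5: visible(c) = 5 (pending={}, committed={a=13, b=15, c=5, d=20})

Answer: 5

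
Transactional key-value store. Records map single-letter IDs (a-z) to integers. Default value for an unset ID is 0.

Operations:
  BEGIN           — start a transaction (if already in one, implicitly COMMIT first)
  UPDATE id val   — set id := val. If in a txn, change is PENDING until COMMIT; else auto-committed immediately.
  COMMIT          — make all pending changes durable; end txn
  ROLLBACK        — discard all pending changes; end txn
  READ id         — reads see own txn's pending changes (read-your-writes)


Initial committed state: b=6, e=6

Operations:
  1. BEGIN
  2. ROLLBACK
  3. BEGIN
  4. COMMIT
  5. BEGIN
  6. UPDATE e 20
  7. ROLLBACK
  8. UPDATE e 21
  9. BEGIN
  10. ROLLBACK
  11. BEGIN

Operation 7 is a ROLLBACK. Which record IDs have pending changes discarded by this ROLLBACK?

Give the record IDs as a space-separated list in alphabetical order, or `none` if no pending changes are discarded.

Answer: e

Derivation:
Initial committed: {b=6, e=6}
Op 1: BEGIN: in_txn=True, pending={}
Op 2: ROLLBACK: discarded pending []; in_txn=False
Op 3: BEGIN: in_txn=True, pending={}
Op 4: COMMIT: merged [] into committed; committed now {b=6, e=6}
Op 5: BEGIN: in_txn=True, pending={}
Op 6: UPDATE e=20 (pending; pending now {e=20})
Op 7: ROLLBACK: discarded pending ['e']; in_txn=False
Op 8: UPDATE e=21 (auto-commit; committed e=21)
Op 9: BEGIN: in_txn=True, pending={}
Op 10: ROLLBACK: discarded pending []; in_txn=False
Op 11: BEGIN: in_txn=True, pending={}
ROLLBACK at op 7 discards: ['e']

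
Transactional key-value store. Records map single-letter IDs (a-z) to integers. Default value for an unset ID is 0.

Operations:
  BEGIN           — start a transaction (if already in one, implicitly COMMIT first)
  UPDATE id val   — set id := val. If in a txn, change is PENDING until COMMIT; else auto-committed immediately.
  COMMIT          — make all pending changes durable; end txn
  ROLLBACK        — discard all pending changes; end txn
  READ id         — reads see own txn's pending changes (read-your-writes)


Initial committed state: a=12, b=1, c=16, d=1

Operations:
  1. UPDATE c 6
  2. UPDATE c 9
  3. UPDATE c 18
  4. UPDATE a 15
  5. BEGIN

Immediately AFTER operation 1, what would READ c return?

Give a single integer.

Answer: 6

Derivation:
Initial committed: {a=12, b=1, c=16, d=1}
Op 1: UPDATE c=6 (auto-commit; committed c=6)
After op 1: visible(c) = 6 (pending={}, committed={a=12, b=1, c=6, d=1})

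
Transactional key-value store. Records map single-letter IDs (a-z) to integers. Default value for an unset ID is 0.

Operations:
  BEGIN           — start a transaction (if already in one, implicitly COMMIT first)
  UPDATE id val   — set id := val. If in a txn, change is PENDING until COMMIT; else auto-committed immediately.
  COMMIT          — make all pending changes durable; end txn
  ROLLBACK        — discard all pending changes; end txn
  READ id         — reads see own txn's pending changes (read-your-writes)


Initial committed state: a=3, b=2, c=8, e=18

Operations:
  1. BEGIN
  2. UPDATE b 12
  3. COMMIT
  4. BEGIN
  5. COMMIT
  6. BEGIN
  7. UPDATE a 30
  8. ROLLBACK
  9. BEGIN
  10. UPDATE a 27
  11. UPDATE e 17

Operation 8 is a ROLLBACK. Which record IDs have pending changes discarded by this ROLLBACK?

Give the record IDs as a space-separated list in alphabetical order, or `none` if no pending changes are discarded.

Answer: a

Derivation:
Initial committed: {a=3, b=2, c=8, e=18}
Op 1: BEGIN: in_txn=True, pending={}
Op 2: UPDATE b=12 (pending; pending now {b=12})
Op 3: COMMIT: merged ['b'] into committed; committed now {a=3, b=12, c=8, e=18}
Op 4: BEGIN: in_txn=True, pending={}
Op 5: COMMIT: merged [] into committed; committed now {a=3, b=12, c=8, e=18}
Op 6: BEGIN: in_txn=True, pending={}
Op 7: UPDATE a=30 (pending; pending now {a=30})
Op 8: ROLLBACK: discarded pending ['a']; in_txn=False
Op 9: BEGIN: in_txn=True, pending={}
Op 10: UPDATE a=27 (pending; pending now {a=27})
Op 11: UPDATE e=17 (pending; pending now {a=27, e=17})
ROLLBACK at op 8 discards: ['a']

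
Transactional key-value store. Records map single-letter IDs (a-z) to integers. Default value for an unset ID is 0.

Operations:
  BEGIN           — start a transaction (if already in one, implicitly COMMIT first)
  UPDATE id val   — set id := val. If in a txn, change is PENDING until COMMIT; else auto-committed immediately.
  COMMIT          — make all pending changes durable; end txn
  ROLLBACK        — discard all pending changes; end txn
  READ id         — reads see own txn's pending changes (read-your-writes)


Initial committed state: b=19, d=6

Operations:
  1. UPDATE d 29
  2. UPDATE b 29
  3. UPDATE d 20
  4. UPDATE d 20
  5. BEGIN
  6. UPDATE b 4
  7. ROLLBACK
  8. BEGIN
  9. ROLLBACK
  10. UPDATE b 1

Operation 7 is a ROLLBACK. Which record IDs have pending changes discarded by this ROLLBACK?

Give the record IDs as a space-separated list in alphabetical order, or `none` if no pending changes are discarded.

Initial committed: {b=19, d=6}
Op 1: UPDATE d=29 (auto-commit; committed d=29)
Op 2: UPDATE b=29 (auto-commit; committed b=29)
Op 3: UPDATE d=20 (auto-commit; committed d=20)
Op 4: UPDATE d=20 (auto-commit; committed d=20)
Op 5: BEGIN: in_txn=True, pending={}
Op 6: UPDATE b=4 (pending; pending now {b=4})
Op 7: ROLLBACK: discarded pending ['b']; in_txn=False
Op 8: BEGIN: in_txn=True, pending={}
Op 9: ROLLBACK: discarded pending []; in_txn=False
Op 10: UPDATE b=1 (auto-commit; committed b=1)
ROLLBACK at op 7 discards: ['b']

Answer: b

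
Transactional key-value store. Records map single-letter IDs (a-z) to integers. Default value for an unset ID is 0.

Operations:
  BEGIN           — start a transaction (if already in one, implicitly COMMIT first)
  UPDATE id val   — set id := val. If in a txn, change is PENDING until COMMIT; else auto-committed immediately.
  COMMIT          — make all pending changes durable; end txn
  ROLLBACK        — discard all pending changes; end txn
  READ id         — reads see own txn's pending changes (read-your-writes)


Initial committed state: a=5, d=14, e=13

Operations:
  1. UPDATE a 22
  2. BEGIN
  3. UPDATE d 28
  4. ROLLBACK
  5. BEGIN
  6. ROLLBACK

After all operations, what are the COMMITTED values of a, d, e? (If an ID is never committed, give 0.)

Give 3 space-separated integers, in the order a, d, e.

Answer: 22 14 13

Derivation:
Initial committed: {a=5, d=14, e=13}
Op 1: UPDATE a=22 (auto-commit; committed a=22)
Op 2: BEGIN: in_txn=True, pending={}
Op 3: UPDATE d=28 (pending; pending now {d=28})
Op 4: ROLLBACK: discarded pending ['d']; in_txn=False
Op 5: BEGIN: in_txn=True, pending={}
Op 6: ROLLBACK: discarded pending []; in_txn=False
Final committed: {a=22, d=14, e=13}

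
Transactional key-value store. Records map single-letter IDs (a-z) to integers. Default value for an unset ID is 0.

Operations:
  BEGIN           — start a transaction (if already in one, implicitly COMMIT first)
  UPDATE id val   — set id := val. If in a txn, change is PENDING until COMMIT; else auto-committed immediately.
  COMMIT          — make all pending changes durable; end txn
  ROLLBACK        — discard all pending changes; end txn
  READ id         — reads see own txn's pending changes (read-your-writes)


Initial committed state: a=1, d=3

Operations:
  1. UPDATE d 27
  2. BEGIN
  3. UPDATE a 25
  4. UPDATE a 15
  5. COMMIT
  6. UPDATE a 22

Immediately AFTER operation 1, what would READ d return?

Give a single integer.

Initial committed: {a=1, d=3}
Op 1: UPDATE d=27 (auto-commit; committed d=27)
After op 1: visible(d) = 27 (pending={}, committed={a=1, d=27})

Answer: 27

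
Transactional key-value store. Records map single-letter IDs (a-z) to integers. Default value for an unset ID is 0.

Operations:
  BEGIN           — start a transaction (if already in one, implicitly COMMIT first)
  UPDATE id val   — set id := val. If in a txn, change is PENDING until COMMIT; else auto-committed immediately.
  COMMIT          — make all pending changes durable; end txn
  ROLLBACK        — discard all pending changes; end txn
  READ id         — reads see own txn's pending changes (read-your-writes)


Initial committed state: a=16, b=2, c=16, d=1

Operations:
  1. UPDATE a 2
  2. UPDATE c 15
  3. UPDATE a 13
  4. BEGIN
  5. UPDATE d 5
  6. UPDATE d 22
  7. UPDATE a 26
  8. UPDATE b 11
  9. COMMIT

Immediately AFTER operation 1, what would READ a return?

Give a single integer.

Answer: 2

Derivation:
Initial committed: {a=16, b=2, c=16, d=1}
Op 1: UPDATE a=2 (auto-commit; committed a=2)
After op 1: visible(a) = 2 (pending={}, committed={a=2, b=2, c=16, d=1})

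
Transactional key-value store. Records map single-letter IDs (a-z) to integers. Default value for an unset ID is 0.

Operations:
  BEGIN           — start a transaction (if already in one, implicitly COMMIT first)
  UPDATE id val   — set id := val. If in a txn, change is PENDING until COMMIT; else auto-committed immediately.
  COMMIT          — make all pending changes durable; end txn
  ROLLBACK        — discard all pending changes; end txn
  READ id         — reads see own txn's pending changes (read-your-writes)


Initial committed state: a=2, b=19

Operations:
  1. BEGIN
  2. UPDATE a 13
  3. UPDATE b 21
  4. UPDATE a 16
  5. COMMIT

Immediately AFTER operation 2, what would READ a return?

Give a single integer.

Answer: 13

Derivation:
Initial committed: {a=2, b=19}
Op 1: BEGIN: in_txn=True, pending={}
Op 2: UPDATE a=13 (pending; pending now {a=13})
After op 2: visible(a) = 13 (pending={a=13}, committed={a=2, b=19})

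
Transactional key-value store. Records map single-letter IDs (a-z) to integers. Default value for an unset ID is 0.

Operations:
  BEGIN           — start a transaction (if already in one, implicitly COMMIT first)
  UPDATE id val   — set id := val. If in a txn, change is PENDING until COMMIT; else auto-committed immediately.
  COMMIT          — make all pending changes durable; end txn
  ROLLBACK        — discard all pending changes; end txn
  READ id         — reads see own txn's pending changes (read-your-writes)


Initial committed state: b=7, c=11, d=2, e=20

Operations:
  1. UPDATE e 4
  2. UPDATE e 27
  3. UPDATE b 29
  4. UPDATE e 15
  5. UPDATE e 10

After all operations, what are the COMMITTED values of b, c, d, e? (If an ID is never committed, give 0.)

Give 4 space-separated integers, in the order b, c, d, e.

Initial committed: {b=7, c=11, d=2, e=20}
Op 1: UPDATE e=4 (auto-commit; committed e=4)
Op 2: UPDATE e=27 (auto-commit; committed e=27)
Op 3: UPDATE b=29 (auto-commit; committed b=29)
Op 4: UPDATE e=15 (auto-commit; committed e=15)
Op 5: UPDATE e=10 (auto-commit; committed e=10)
Final committed: {b=29, c=11, d=2, e=10}

Answer: 29 11 2 10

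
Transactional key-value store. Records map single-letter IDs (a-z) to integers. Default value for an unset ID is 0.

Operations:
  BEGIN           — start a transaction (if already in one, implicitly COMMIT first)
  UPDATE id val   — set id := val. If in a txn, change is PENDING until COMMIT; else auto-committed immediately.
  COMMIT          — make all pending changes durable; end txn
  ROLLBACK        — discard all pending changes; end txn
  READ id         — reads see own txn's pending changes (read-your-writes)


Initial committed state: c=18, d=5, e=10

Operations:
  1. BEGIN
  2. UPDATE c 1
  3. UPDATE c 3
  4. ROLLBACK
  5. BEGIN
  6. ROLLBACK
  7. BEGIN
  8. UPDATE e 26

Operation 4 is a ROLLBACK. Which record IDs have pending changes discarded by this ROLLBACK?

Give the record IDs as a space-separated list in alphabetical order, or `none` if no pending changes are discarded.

Answer: c

Derivation:
Initial committed: {c=18, d=5, e=10}
Op 1: BEGIN: in_txn=True, pending={}
Op 2: UPDATE c=1 (pending; pending now {c=1})
Op 3: UPDATE c=3 (pending; pending now {c=3})
Op 4: ROLLBACK: discarded pending ['c']; in_txn=False
Op 5: BEGIN: in_txn=True, pending={}
Op 6: ROLLBACK: discarded pending []; in_txn=False
Op 7: BEGIN: in_txn=True, pending={}
Op 8: UPDATE e=26 (pending; pending now {e=26})
ROLLBACK at op 4 discards: ['c']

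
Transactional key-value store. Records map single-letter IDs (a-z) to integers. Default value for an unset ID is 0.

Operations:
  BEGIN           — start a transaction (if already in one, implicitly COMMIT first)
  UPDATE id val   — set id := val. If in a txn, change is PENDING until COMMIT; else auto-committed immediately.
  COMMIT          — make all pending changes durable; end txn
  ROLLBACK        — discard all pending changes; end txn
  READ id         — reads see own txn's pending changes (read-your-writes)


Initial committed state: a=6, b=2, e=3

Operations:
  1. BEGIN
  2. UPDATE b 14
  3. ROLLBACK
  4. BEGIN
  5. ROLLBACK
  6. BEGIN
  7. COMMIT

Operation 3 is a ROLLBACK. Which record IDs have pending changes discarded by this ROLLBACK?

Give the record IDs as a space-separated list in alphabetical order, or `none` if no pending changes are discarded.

Initial committed: {a=6, b=2, e=3}
Op 1: BEGIN: in_txn=True, pending={}
Op 2: UPDATE b=14 (pending; pending now {b=14})
Op 3: ROLLBACK: discarded pending ['b']; in_txn=False
Op 4: BEGIN: in_txn=True, pending={}
Op 5: ROLLBACK: discarded pending []; in_txn=False
Op 6: BEGIN: in_txn=True, pending={}
Op 7: COMMIT: merged [] into committed; committed now {a=6, b=2, e=3}
ROLLBACK at op 3 discards: ['b']

Answer: b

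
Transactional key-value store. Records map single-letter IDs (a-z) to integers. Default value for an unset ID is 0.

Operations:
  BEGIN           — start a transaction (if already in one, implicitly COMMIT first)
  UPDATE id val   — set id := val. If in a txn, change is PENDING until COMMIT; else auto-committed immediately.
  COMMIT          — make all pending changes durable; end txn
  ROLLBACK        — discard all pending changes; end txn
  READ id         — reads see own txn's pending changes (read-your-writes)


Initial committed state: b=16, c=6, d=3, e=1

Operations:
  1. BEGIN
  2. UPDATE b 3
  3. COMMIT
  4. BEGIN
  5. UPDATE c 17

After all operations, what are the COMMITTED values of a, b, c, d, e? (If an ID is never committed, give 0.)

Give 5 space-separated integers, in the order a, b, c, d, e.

Answer: 0 3 6 3 1

Derivation:
Initial committed: {b=16, c=6, d=3, e=1}
Op 1: BEGIN: in_txn=True, pending={}
Op 2: UPDATE b=3 (pending; pending now {b=3})
Op 3: COMMIT: merged ['b'] into committed; committed now {b=3, c=6, d=3, e=1}
Op 4: BEGIN: in_txn=True, pending={}
Op 5: UPDATE c=17 (pending; pending now {c=17})
Final committed: {b=3, c=6, d=3, e=1}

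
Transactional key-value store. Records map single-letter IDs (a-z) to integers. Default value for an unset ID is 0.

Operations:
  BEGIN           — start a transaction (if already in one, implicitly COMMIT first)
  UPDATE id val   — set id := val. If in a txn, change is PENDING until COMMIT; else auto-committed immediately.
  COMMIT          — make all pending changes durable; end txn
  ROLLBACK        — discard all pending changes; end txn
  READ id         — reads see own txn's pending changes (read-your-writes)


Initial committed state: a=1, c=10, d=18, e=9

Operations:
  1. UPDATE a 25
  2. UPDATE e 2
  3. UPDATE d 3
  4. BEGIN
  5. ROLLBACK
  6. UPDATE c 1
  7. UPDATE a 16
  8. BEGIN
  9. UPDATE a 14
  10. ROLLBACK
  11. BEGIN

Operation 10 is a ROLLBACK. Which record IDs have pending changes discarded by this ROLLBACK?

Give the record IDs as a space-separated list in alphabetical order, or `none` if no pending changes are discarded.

Initial committed: {a=1, c=10, d=18, e=9}
Op 1: UPDATE a=25 (auto-commit; committed a=25)
Op 2: UPDATE e=2 (auto-commit; committed e=2)
Op 3: UPDATE d=3 (auto-commit; committed d=3)
Op 4: BEGIN: in_txn=True, pending={}
Op 5: ROLLBACK: discarded pending []; in_txn=False
Op 6: UPDATE c=1 (auto-commit; committed c=1)
Op 7: UPDATE a=16 (auto-commit; committed a=16)
Op 8: BEGIN: in_txn=True, pending={}
Op 9: UPDATE a=14 (pending; pending now {a=14})
Op 10: ROLLBACK: discarded pending ['a']; in_txn=False
Op 11: BEGIN: in_txn=True, pending={}
ROLLBACK at op 10 discards: ['a']

Answer: a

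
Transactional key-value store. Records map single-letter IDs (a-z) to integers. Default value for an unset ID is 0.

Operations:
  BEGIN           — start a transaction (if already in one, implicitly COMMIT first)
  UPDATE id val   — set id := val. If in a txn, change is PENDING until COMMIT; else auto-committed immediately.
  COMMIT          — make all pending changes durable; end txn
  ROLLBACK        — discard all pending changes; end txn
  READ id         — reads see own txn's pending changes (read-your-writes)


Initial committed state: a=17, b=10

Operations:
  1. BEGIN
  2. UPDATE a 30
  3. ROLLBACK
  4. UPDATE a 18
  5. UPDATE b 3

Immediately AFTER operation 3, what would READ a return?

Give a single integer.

Answer: 17

Derivation:
Initial committed: {a=17, b=10}
Op 1: BEGIN: in_txn=True, pending={}
Op 2: UPDATE a=30 (pending; pending now {a=30})
Op 3: ROLLBACK: discarded pending ['a']; in_txn=False
After op 3: visible(a) = 17 (pending={}, committed={a=17, b=10})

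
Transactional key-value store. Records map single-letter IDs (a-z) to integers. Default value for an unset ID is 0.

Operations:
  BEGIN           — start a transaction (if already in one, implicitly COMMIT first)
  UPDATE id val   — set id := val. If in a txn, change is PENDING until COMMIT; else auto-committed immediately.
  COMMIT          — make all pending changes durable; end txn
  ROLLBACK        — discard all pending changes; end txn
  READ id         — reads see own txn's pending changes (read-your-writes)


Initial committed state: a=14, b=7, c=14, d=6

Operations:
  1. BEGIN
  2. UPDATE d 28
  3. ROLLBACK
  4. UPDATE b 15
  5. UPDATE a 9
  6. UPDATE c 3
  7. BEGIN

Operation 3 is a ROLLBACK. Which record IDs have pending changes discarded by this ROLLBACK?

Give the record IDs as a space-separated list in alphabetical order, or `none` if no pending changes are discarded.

Initial committed: {a=14, b=7, c=14, d=6}
Op 1: BEGIN: in_txn=True, pending={}
Op 2: UPDATE d=28 (pending; pending now {d=28})
Op 3: ROLLBACK: discarded pending ['d']; in_txn=False
Op 4: UPDATE b=15 (auto-commit; committed b=15)
Op 5: UPDATE a=9 (auto-commit; committed a=9)
Op 6: UPDATE c=3 (auto-commit; committed c=3)
Op 7: BEGIN: in_txn=True, pending={}
ROLLBACK at op 3 discards: ['d']

Answer: d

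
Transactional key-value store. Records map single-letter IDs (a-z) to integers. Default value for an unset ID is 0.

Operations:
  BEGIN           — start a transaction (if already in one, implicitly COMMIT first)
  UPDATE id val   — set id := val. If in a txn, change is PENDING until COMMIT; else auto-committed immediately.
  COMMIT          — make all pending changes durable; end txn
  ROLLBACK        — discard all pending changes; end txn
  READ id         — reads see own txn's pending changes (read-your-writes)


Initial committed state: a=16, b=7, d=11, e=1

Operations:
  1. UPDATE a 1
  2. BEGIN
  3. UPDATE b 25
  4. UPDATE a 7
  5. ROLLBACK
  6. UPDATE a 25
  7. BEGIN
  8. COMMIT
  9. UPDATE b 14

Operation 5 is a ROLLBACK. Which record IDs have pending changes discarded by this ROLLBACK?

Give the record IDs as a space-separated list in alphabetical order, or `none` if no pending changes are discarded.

Initial committed: {a=16, b=7, d=11, e=1}
Op 1: UPDATE a=1 (auto-commit; committed a=1)
Op 2: BEGIN: in_txn=True, pending={}
Op 3: UPDATE b=25 (pending; pending now {b=25})
Op 4: UPDATE a=7 (pending; pending now {a=7, b=25})
Op 5: ROLLBACK: discarded pending ['a', 'b']; in_txn=False
Op 6: UPDATE a=25 (auto-commit; committed a=25)
Op 7: BEGIN: in_txn=True, pending={}
Op 8: COMMIT: merged [] into committed; committed now {a=25, b=7, d=11, e=1}
Op 9: UPDATE b=14 (auto-commit; committed b=14)
ROLLBACK at op 5 discards: ['a', 'b']

Answer: a b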